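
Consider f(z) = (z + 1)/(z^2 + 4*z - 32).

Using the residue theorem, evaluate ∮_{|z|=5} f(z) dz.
5*I*pi/6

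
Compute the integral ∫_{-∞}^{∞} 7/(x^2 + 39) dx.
7*sqrt(39)*pi/39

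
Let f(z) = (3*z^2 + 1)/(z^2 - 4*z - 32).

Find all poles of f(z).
The singularities of f are the zeros of the denominator. Factoring,
  z^2 - 4*z - 32 = (z - 8)*(z + 4)
so the candidates are z = 8, z = -4.

Check the numerator P(z) = 3*z^2 + 1 at each one:
  P(8) = 193 ≠ 0, so z = 8 is a (simple) pole.
  P(-4) = 49 ≠ 0, so z = -4 is a (simple) pole.

Poles of f: {-4, 8}

Final answer: {-4, 8}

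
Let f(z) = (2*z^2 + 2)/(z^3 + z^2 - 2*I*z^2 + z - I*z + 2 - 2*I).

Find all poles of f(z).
The singularities of f are the zeros of the denominator. Factoring,
  z^3 + z^2 - 2*I*z^2 + z - I*z + 2 - 2*I = (z + I)*(z + 1 - I)*(z - 2*I)
so the candidates are z = -I, z = -1 + I, z = 2*I.

Check the numerator P(z) = 2*z^2 + 2 at each one:
  P(-I) = 0, so the factor (z + I) cancels and z = -I is only a removable singularity, not a pole.
  P(-1 + I) = 2 - 4*I ≠ 0, so z = -1 + I is a (simple) pole.
  P(2*I) = -6 ≠ 0, so z = 2*I is a (simple) pole.

Poles of f: {-1 + I, 2*I}

Final answer: {-1 + I, 2*I}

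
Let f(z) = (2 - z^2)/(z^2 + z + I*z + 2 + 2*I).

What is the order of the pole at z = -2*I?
Factor the denominator:
  z^2 + z + I*z + 2 + 2*I = (z + 2*I)*(z + 1 - I)

The numerator P(z) = 2 - z^2 has P(-2*I) = 6 ≠ 0, so no factor of (z + 2*I) cancels.
Near z = -2*I we can therefore write f(z) = g(z)/(z + 2*I) with g analytic at -2*I and g(-2*I) ≠ 0 (g is the numerator divided by the remaining denominator factors).

Hence z = -2*I is a pole of order 1.

Final answer: 1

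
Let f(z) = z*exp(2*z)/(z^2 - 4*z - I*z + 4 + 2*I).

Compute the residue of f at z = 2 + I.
Write f(z) = P(z)/Q(z) with P(z) = z*exp(2*z) and Q(z) = z^2 - 4*z - I*z + 4 + 2*I.
The denominator factors as Q(z) = (z - 2 - I)*(z - 2), so z = 2 + I is a simple zero of Q and P is analytic there; z = 2 + I is therefore a simple pole and
  Res(f, z₀) = P(z₀)/Q'(z₀).

Q'(z) = 2*z - 4 - I, so Q'(2 + I) = I.
P(2 + I) = (2 + I)*exp(4 + 2*I).

Res(f, 2 + I) = ((2 + I)*exp(4 + 2*I))/(I) = (1 - 2*I)*exp(4 + 2*I)

Final answer: (1 - 2*I)*exp(4 + 2*I)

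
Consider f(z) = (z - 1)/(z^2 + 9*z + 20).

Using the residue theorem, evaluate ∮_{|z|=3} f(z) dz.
0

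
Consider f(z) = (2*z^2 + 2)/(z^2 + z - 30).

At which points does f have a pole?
The singularities of f are the zeros of the denominator. Factoring,
  z^2 + z - 30 = (z - 5)*(z + 6)
so the candidates are z = 5, z = -6.

Check the numerator P(z) = 2*z^2 + 2 at each one:
  P(5) = 52 ≠ 0, so z = 5 is a (simple) pole.
  P(-6) = 74 ≠ 0, so z = -6 is a (simple) pole.

Poles of f: {-6, 5}

Final answer: {-6, 5}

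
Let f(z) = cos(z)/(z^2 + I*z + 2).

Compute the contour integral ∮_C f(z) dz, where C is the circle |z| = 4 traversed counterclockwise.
By the residue theorem, ∮_C f(z) dz = 2πi · (sum of the residues of f at the poles inside |z| = 4).

The denominator factors as (z - I)*(z + 2*I), so the singularities of f are simple poles at z = I, z = -2*I.
  |I|² = 1 < 16 = 4², so this pole is inside the contour.
  |-2*I|² = 4 < 16 = 4², so this pole is inside the contour.

With P(z) = cos(z) and Q(z) = z^2 + I*z + 2, each pole is simple, so Res(f, z₀) = P(z₀)/Q'(z₀) with Q'(z) = 2*z + I.
  Res(f, I) = P(I)/Q'(I) = (cosh(1))/(3*I) = -I*cosh(1)/3
  Res(f, -2*I) = P(-2*I)/Q'(-2*I) = (cosh(2))/(-3*I) = I*cosh(2)/3

Sum of residues inside C: -I*cosh(1)/3 + I*cosh(2)/3
∮_C f(z) dz = 2πi · (-I*cosh(1)/3 + I*cosh(2)/3) = -2*pi*cosh(2)/3 + 2*pi*cosh(1)/3

Final answer: -2*pi*cosh(2)/3 + 2*pi*cosh(1)/3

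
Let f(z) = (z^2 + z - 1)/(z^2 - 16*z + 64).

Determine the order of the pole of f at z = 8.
Factor the denominator:
  z^2 - 16*z + 64 = (z - 8)^2

The numerator P(z) = z^2 + z - 1 has P(8) = 71 ≠ 0, so no factor of (z - 8) cancels.
Near z = 8 we can therefore write f(z) = g(z)/(z - 8)^2 with g analytic at 8 and g(8) ≠ 0 (g is just the numerator).

Hence z = 8 is a pole of order 2.

Final answer: 2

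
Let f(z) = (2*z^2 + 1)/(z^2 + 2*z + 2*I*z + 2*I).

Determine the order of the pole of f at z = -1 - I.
Factor the denominator:
  z^2 + 2*z + 2*I*z + 2*I = (z + 1 + I)^2

The numerator P(z) = 2*z^2 + 1 has P(-1 - I) = 1 + 4*I ≠ 0, so no factor of (z + 1 + I) cancels.
Near z = -1 - I we can therefore write f(z) = g(z)/(z + 1 + I)^2 with g analytic at -1 - I and g(-1 - I) ≠ 0 (g is just the numerator).

Hence z = -1 - I is a pole of order 2.

Final answer: 2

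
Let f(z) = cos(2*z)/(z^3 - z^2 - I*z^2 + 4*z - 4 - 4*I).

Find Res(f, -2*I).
Write f(z) = P(z)/Q(z) with P(z) = cos(2*z) and Q(z) = z^3 - z^2 - I*z^2 + 4*z - 4 - 4*I.
The denominator factors as Q(z) = (z - 2*I)*(z + 2*I)*(z - 1 - I), so z = -2*I is a simple zero of Q and P is analytic there; z = -2*I is therefore a simple pole and
  Res(f, z₀) = P(z₀)/Q'(z₀).

Q'(z) = 3*z^2 - 2*z - 2*I*z + 4, so Q'(-2*I) = -12 + 4*I.
P(-2*I) = cosh(4).

Res(f, -2*I) = (cosh(4))/(-12 + 4*I) = (-3/40 - I/40)*cosh(4)

Final answer: (-3/40 - I/40)*cosh(4)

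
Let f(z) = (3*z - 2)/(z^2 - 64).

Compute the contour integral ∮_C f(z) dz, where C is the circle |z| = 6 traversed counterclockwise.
By the residue theorem, ∮_C f(z) dz = 2πi · (sum of the residues of f at the poles inside |z| = 6).

The denominator factors as (z + 8)*(z - 8), so the singularities of f are simple poles at z = -8, z = 8.
  |-8|² = 64 > 36 = 6², so this pole is outside the contour.
  |8|² = 64 > 36 = 6², so this pole is outside the contour.

No pole lies inside the contour, so f is analytic on and inside C and the integral is 0 (Cauchy's theorem).

Final answer: 0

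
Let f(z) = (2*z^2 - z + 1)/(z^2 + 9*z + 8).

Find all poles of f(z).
{-8, -1}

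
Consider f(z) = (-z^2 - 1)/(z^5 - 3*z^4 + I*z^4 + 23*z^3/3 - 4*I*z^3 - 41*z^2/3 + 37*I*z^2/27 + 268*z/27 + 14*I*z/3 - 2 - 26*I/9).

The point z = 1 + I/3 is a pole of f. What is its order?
Factor the denominator:
  z^5 - 3*z^4 + I*z^4 + 23*z^3/3 - 4*I*z^3 - 41*z^2/3 + 37*I*z^2/27 + 268*z/27 + 14*I*z/3 - 2 - 26*I/9 = (z - 1 - I/3)^3*(z + 3*I)*(z - I)

The numerator P(z) = -z^2 - 1 has P(1 + I/3) = -17/9 - 2*I/3 ≠ 0, so no factor of (z - 1 - I/3) cancels.
Near z = 1 + I/3 we can therefore write f(z) = g(z)/(z - 1 - I/3)^3 with g analytic at 1 + I/3 and g(1 + I/3) ≠ 0 (g is the numerator divided by the remaining denominator factors).

Hence z = 1 + I/3 is a pole of order 3.

Final answer: 3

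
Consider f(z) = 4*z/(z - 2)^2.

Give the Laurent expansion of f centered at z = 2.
Put w = z - (2), i.e. z = w + 2. The denominator is w^2, so it suffices to rewrite the numerator in powers of w.

P(z) = 4*z
P(w + 2) = 8 + 4*w

Dividing each term by w^2:
  f = 8/w^2 + 4/w

Substituting back w = z - 2:
  f(z) = 8/(z - 2)^2 + 4/(z - 2)

The series is finite because the numerator is a polynomial; the negative powers form the principal part, and the coefficient of 1/(z - 2) gives Res(f, 2) = 4.

Final answer: 8/(z - 2)^2 + 4/(z - 2)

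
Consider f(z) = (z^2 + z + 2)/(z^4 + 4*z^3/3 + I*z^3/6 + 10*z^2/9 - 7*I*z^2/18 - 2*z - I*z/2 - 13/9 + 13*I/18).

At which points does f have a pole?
The singularities of f are the zeros of the denominator. Factoring,
  z^4 + 4*z^3/3 + I*z^3/6 + 10*z^2/9 - 7*I*z^2/18 - 2*z - I*z/2 - 13/9 + 13*I/18 = (z + 1 + 3*I/2)*(z + 2/3 - I/3)*(z + 2/3 - I)*(z - 1)
so the candidates are z = -1 - 3*I/2, z = -2/3 + I/3, z = -2/3 + I, z = 1.

Check the numerator P(z) = z^2 + z + 2 at each one:
  P(-1 - 3*I/2) = -1/4 + 3*I/2 ≠ 0, so z = -1 - 3*I/2 is a (simple) pole.
  P(-2/3 + I/3) = 5/3 - I/9 ≠ 0, so z = -2/3 + I/3 is a (simple) pole.
  P(-2/3 + I) = 7/9 - I/3 ≠ 0, so z = -2/3 + I is a (simple) pole.
  P(1) = 4 ≠ 0, so z = 1 is a (simple) pole.

Poles of f: {-1 - 3*I/2, -2/3 + I/3, -2/3 + I, 1}

Final answer: {-1 - 3*I/2, -2/3 + I/3, -2/3 + I, 1}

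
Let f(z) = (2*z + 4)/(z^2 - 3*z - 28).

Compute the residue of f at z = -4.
Write f(z) = P(z)/Q(z) with P(z) = 2*z + 4 and Q(z) = z^2 - 3*z - 28.
The denominator factors as Q(z) = (z - 7)*(z + 4), so z = -4 is a simple zero of Q and P is analytic there; z = -4 is therefore a simple pole and
  Res(f, z₀) = P(z₀)/Q'(z₀).

Q'(z) = 2*z - 3, so Q'(-4) = -11.
P(-4) = -4.

Res(f, -4) = (-4)/(-11) = 4/11

Final answer: 4/11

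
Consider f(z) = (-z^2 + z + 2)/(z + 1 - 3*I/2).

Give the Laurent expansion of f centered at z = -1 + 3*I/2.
(9/4 + 9*I/2)/(z + 1 - 3*I/2) + 3 - 3*I - (z + 1 - 3*I/2)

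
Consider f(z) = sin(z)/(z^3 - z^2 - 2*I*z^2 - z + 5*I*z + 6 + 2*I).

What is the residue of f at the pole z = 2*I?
(1/26 - 5*I/26)*sinh(2)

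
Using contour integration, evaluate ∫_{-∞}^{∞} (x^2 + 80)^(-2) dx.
Let f(z) = (z^2 + 80)^(-2). The denominator has no real zeros and deg Q - deg P = 4 ≥ 2, so the integral of f over the upper semicircle |z| = R tends to 0 as R → ∞. Closing the contour in the upper half-plane,
  ∫_{-∞}^{∞} f(x) dx = 2πi · Σ Res(f, z_k)  over the poles with Im z_k > 0.

Zeros of the denominator: z^2 + 80 = 0 gives z = ±4*sqrt(5)*I.
Upper half-plane: z = 4*sqrt(5)*I (a pole of order 2).

Write f(z) = g(z)/(z - 4*sqrt(5)*I)^2 with g(z) = (z + 4*sqrt(5)*I)^(-2). For a double pole, Res(f, z₀) = g'(z₀):
  g'(z) = -2/(z + 4*sqrt(5)*I)^3
  Res(f, 4*sqrt(5)*I) = g'(4*sqrt(5)*I) = -sqrt(5)*I/6400

∫_{-∞}^{∞} f(x) dx = 2πi · (-sqrt(5)*I/6400) = sqrt(5)*pi/3200

Final answer: sqrt(5)*pi/3200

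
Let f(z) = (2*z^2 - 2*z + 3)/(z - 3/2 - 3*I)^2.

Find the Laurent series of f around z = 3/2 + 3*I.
Put w = z - (3/2 + 3*I), i.e. z = w + 3/2 + 3*I. The denominator is w^2, so it suffices to rewrite the numerator in powers of w.

P(z) = 2*z^2 - 2*z + 3
P(w + 3/2 + 3*I) = -27/2 + 12*I + (4 + 12*I)*w + 2*w^2

Dividing each term by w^2:
  f = (-27/2 + 12*I)/w^2 + (4 + 12*I)/w + 2

Substituting back w = z - 3/2 - 3*I:
  f(z) = (-27/2 + 12*I)/(z - 3/2 - 3*I)^2 + (4 + 12*I)/(z - 3/2 - 3*I) + 2

The series is finite because the numerator is a polynomial; the negative powers form the principal part, and the coefficient of 1/(z - 3/2 - 3*I) gives Res(f, 3/2 + 3*I) = 4 + 12*I.

Final answer: (-27/2 + 12*I)/(z - 3/2 - 3*I)^2 + (4 + 12*I)/(z - 3/2 - 3*I) + 2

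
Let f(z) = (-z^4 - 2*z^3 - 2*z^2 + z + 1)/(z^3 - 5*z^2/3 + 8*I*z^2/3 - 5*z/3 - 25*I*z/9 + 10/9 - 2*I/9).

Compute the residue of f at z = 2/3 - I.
Write f(z) = P(z)/Q(z) with P(z) = -z^4 - 2*z^3 - 2*z^2 + z + 1 and Q(z) = z^3 - 5*z^2/3 + 8*I*z^2/3 - 5*z/3 - 25*I*z/9 + 10/9 - 2*I/9.
The denominator factors as Q(z) = (z - 1 + I)*(z - 2/3 + I)*(z + 2*I/3), so z = 2/3 - I is a simple zero of Q and P is analytic there; z = 2/3 - I is therefore a simple pole and
  Res(f, z₀) = P(z₀)/Q'(z₀).

Q'(z) = 3*z^2 - 10*z/3 + 16*I*z/3 - 5/3 - 25*I/9, so Q'(2/3 - I) = -2/9 + I/9.
P(2/3 - I) = 620/81 + 23*I/27.

Res(f, 2/3 - I) = (620/81 + 23*I/27)/(-2/9 + I/9) = -1171/45 - 758*I/45

Final answer: -1171/45 - 758*I/45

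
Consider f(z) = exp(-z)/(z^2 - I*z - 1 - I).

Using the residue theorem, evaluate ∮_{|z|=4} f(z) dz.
By the residue theorem, ∮_C f(z) dz = 2πi · (sum of the residues of f at the poles inside |z| = 4).

The denominator factors as (z - 1 - I)*(z + 1), so the singularities of f are simple poles at z = 1 + I, z = -1.
  |1 + I|² = 2 < 16 = 4², so this pole is inside the contour.
  |-1|² = 1 < 16 = 4², so this pole is inside the contour.

With P(z) = exp(-z) and Q(z) = z^2 - I*z - 1 - I, each pole is simple, so Res(f, z₀) = P(z₀)/Q'(z₀) with Q'(z) = 2*z - I.
  Res(f, 1 + I) = P(1 + I)/Q'(1 + I) = (exp(-1 - I))/(2 + I) = (2/5 - I/5)*exp(-1 - I)
  Res(f, -1) = P(-1)/Q'(-1) = (exp(1))/(-2 - I) = exp(1)*(-2/5 + I/5)

Sum of residues inside C: (2/5 - I/5)*exp(-1 - I) + exp(1)*(-2/5 + I/5)
∮_C f(z) dz = 2πi · ((2/5 - I/5)*exp(-1 - I) + exp(1)*(-2/5 + I/5)) = exp(1)*pi*(-2/5 - 4*I/5) + pi*(2/5 + 4*I/5)*exp(-1 - I)

Final answer: exp(1)*pi*(-2/5 - 4*I/5) + pi*(2/5 + 4*I/5)*exp(-1 - I)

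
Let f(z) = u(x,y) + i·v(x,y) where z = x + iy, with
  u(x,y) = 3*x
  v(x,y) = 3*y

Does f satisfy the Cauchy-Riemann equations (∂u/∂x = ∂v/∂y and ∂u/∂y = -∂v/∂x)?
∂u/∂x = 3
∂v/∂y = 3
∂u/∂y = 0
∂v/∂x = 0
∂u/∂x = ∂v/∂y and ∂u/∂y = -∂v/∂x hold identically; f is analytic.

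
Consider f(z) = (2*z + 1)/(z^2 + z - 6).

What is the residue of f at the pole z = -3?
Write f(z) = P(z)/Q(z) with P(z) = 2*z + 1 and Q(z) = z^2 + z - 6.
The denominator factors as Q(z) = (z - 2)*(z + 3), so z = -3 is a simple zero of Q and P is analytic there; z = -3 is therefore a simple pole and
  Res(f, z₀) = P(z₀)/Q'(z₀).

Q'(z) = 2*z + 1, so Q'(-3) = -5.
P(-3) = -5.

Res(f, -3) = (-5)/(-5) = 1

Final answer: 1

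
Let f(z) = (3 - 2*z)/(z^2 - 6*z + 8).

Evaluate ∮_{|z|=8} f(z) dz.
By the residue theorem, ∮_C f(z) dz = 2πi · (sum of the residues of f at the poles inside |z| = 8).

The denominator factors as (z - 2)*(z - 4), so the singularities of f are simple poles at z = 2, z = 4.
  |2|² = 4 < 64 = 8², so this pole is inside the contour.
  |4|² = 16 < 64 = 8², so this pole is inside the contour.

With P(z) = 3 - 2*z and Q(z) = z^2 - 6*z + 8, each pole is simple, so Res(f, z₀) = P(z₀)/Q'(z₀) with Q'(z) = 2*z - 6.
  Res(f, 2) = P(2)/Q'(2) = (-1)/(-2) = 1/2
  Res(f, 4) = P(4)/Q'(4) = (-5)/(2) = -5/2

Sum of residues inside C: -2
∮_C f(z) dz = 2πi · (-2) = -4*I*pi

Final answer: -4*I*pi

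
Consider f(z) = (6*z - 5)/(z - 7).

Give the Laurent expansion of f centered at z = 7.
Put w = z - (7), i.e. z = w + 7. The denominator is w, so it suffices to rewrite the numerator in powers of w.

P(z) = 6*z - 5
P(w + 7) = 37 + 6*w

Dividing each term by w:
  f = 37/w + 6

Substituting back w = z - 7:
  f(z) = 37/(z - 7) + 6

The series is finite because the numerator is a polynomial; the negative powers form the principal part, and the coefficient of 1/(z - 7) gives Res(f, 7) = 37.

Final answer: 37/(z - 7) + 6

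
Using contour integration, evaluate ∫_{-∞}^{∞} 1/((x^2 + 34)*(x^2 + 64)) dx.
Let f(z) = 1/((z^2 + 34)*(z^2 + 64)). The denominator has no real zeros and deg Q - deg P = 4 ≥ 2, so the integral of f over the upper semicircle |z| = R tends to 0 as R → ∞. Closing the contour in the upper half-plane,
  ∫_{-∞}^{∞} f(x) dx = 2πi · Σ Res(f, z_k)  over the poles with Im z_k > 0.

Zeros of the denominator: z^2 + 64 = 0 gives z = ±8*I; z^2 + 34 = 0 gives z = ±sqrt(34)*I.
Upper half-plane: z = 8*I, z = sqrt(34)*I (simple).

Each pole is a simple zero of Q(z) = z^4 + 98*z^2 + 2176, so Res(f, z₀) = P(z₀)/Q'(z₀) with P(z) = 1, Q'(z) = 4*z^3 + 196*z:
  Res(f, 8*I) = (1)/(-480*I) = I/480
  Res(f, sqrt(34)*I) = (1)/(60*sqrt(34)*I) = -sqrt(34)*I/2040

Sum of residues: I*(17 - 4*sqrt(34))/8160
∫_{-∞}^{∞} f(x) dx = 2πi · (I*(17 - 4*sqrt(34))/8160) = pi*(-17 + 4*sqrt(34))/4080

Final answer: pi*(-17 + 4*sqrt(34))/4080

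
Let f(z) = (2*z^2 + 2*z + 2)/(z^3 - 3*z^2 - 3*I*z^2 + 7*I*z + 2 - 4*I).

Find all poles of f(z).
The singularities of f are the zeros of the denominator. Factoring,
  z^3 - 3*z^2 - 3*I*z^2 + 7*I*z + 2 - 4*I = (z - 2*I)*(z - 2 - I)*(z - 1)
so the candidates are z = 2*I, z = 2 + I, z = 1.

Check the numerator P(z) = 2*z^2 + 2*z + 2 at each one:
  P(2*I) = -6 + 4*I ≠ 0, so z = 2*I is a (simple) pole.
  P(2 + I) = 12 + 10*I ≠ 0, so z = 2 + I is a (simple) pole.
  P(1) = 6 ≠ 0, so z = 1 is a (simple) pole.

Poles of f: {2*I, 1, 2 + I}

Final answer: {2*I, 1, 2 + I}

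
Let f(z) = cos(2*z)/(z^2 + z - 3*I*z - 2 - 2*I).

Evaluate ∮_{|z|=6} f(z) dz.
pi*(-1 - I)*cos(2 - 2*I) + pi*(1 + I)*cosh(4)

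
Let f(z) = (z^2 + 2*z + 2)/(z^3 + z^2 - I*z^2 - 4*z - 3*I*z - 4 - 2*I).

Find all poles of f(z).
{-2, -1, 2 + I}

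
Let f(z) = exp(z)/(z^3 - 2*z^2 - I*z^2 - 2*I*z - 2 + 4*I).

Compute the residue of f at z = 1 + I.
Write f(z) = P(z)/Q(z) with P(z) = exp(z) and Q(z) = z^3 - 2*z^2 - I*z^2 - 2*I*z - 2 + 4*I.
The denominator factors as Q(z) = (z - 1 - I)*(z + 1 + I)*(z - 2 - I), so z = 1 + I is a simple zero of Q and P is analytic there; z = 1 + I is therefore a simple pole and
  Res(f, z₀) = P(z₀)/Q'(z₀).

Q'(z) = 3*z^2 - 4*z - 2*I*z - 2*I, so Q'(1 + I) = -2 - 2*I.
P(1 + I) = exp(1 + I).

Res(f, 1 + I) = (exp(1 + I))/(-2 - 2*I) = (-1/4 + I/4)*exp(1 + I)

Final answer: (-1/4 + I/4)*exp(1 + I)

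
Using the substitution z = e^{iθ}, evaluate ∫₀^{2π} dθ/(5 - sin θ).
Call the integral J. The integrand is 2π-periodic and we integrate over a full period, so shifting θ does not change the value (θ → θ + π/2 turns sin θ into cos θ; θ → θ + π flips the sign of the trig term). Hence
  J = ∫₀^{2π} dθ/(5 + cos θ).
Put z = e^{iθ}: then cos θ = (z + 1/z)/2, dθ = dz/(iz), and z runs once counterclockwise around |z| = 1:
  J = ∮_{|z|=1} 1/(5 + (z + 1/z)/2) · dz/(iz) = (2/i) ∮_{|z|=1} dz/(z^2 + 10*z + 1).
The roots of z^2 + 10*z + 1 are z = (-5 ± sqrt(5^2 - 1^2)), with sqrt(24) = 2*sqrt(6); their product is 1, so only z₊ = -5 + 2*sqrt(6) lies inside the unit circle (z₋ = -5 - 2*sqrt(6) lies outside).
z₊ is a simple zero of q(z) = z^2 + 10*z + 1, so Res(1/q, z₊) = 1/q'(z₊) with q'(z) = 2*z + 10; and q'(z₊) = (z₊ - z₋) = 4*sqrt(6).
Therefore J = (2/i) · 2πi · 1/(4*sqrt(6)) = 2*pi/(2*sqrt(6)) = sqrt(6)*pi/6

Final answer: sqrt(6)*pi/6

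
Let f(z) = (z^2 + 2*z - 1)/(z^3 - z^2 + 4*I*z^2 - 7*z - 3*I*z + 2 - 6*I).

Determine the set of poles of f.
The singularities of f are the zeros of the denominator. Factoring,
  z^3 - z^2 + 4*I*z^2 - 7*z - 3*I*z + 2 - 6*I = (z - 2 + I)*(z + 2*I)*(z + 1 + I)
so the candidates are z = 2 - I, z = -2*I, z = -1 - I.

Check the numerator P(z) = z^2 + 2*z - 1 at each one:
  P(2 - I) = 6 - 6*I ≠ 0, so z = 2 - I is a (simple) pole.
  P(-2*I) = -5 - 4*I ≠ 0, so z = -2*I is a (simple) pole.
  P(-1 - I) = -3 ≠ 0, so z = -1 - I is a (simple) pole.

Poles of f: {-1 - I, -2*I, 2 - I}

Final answer: {-1 - I, -2*I, 2 - I}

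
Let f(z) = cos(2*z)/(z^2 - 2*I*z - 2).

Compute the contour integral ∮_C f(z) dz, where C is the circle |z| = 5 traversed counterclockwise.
By the residue theorem, ∮_C f(z) dz = 2πi · (sum of the residues of f at the poles inside |z| = 5).

The denominator factors as (z + 1 - I)*(z - 1 - I), so the singularities of f are simple poles at z = -1 + I, z = 1 + I.
  |-1 + I|² = 2 < 25 = 5², so this pole is inside the contour.
  |1 + I|² = 2 < 25 = 5², so this pole is inside the contour.

With P(z) = cos(2*z) and Q(z) = z^2 - 2*I*z - 2, each pole is simple, so Res(f, z₀) = P(z₀)/Q'(z₀) with Q'(z) = 2*z - 2*I.
  Res(f, -1 + I) = P(-1 + I)/Q'(-1 + I) = (cos(2 - 2*I))/(-2) = -cos(2 - 2*I)/2
  Res(f, 1 + I) = P(1 + I)/Q'(1 + I) = (cos(2 + 2*I))/(2) = cos(2 + 2*I)/2

Sum of residues inside C: cos(2 + 2*I)/2 - cos(2 - 2*I)/2
∮_C f(z) dz = 2πi · (cos(2 + 2*I)/2 - cos(2 - 2*I)/2) = I*pi*cos(2 + 2*I) - I*pi*cos(2 - 2*I)

Final answer: I*pi*cos(2 + 2*I) - I*pi*cos(2 - 2*I)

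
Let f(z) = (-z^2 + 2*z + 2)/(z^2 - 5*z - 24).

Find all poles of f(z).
The singularities of f are the zeros of the denominator. Factoring,
  z^2 - 5*z - 24 = (z + 3)*(z - 8)
so the candidates are z = -3, z = 8.

Check the numerator P(z) = -z^2 + 2*z + 2 at each one:
  P(-3) = -13 ≠ 0, so z = -3 is a (simple) pole.
  P(8) = -46 ≠ 0, so z = 8 is a (simple) pole.

Poles of f: {-3, 8}

Final answer: {-3, 8}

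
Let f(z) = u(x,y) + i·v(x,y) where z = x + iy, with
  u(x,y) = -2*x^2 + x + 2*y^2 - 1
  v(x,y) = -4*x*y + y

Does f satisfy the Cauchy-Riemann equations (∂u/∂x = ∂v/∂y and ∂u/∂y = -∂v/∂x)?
∂u/∂x = 1 - 4*x
∂v/∂y = 1 - 4*x
∂u/∂y = 4*y
∂v/∂x = -4*y
∂u/∂x = ∂v/∂y and ∂u/∂y = -∂v/∂x hold identically; f is analytic.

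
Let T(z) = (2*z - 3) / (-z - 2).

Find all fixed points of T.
T(z) = z means 2*z - 3 = z*(-z - 2), i.e.
  -z^2 - 4*z + 3 = 0.
Discriminant: (-4)^2 - 4*(-1)*(3) = 28, so the roots are real.
  z = (4 ± sqrt(28))/(2*(-1))
Fixed points: {-sqrt(7) - 2, -2 + sqrt(7)}

Final answer: {-sqrt(7) - 2, -2 + sqrt(7)}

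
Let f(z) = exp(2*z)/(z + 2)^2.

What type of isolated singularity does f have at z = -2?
Write f(z) = g(z)/(z + 2)^2 with g(z) = exp(2*z).
g is entire and g(-2) = exp(-4) ≠ 0, so no factor of (z + 2) cancels: the Laurent expansion of f about z = -2 starts at the power -2, i.e. lim_{z→z₀} (z - z₀)^2 f(z) = exp(-4) is finite and nonzero.
So z = -2 is a pole of order 2.

Final answer: pole of order 2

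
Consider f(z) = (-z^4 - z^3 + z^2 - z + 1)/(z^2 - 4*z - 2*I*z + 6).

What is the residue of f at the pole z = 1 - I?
Write f(z) = P(z)/Q(z) with P(z) = -z^4 - z^3 + z^2 - z + 1 and Q(z) = z^2 - 4*z - 2*I*z + 6.
The denominator factors as Q(z) = (z - 3 - 3*I)*(z - 1 + I), so z = 1 - I is a simple zero of Q and P is analytic there; z = 1 - I is therefore a simple pole and
  Res(f, z₀) = P(z₀)/Q'(z₀).

Q'(z) = 2*z - 4 - 2*I, so Q'(1 - I) = -2 - 4*I.
P(1 - I) = 6 + I.

Res(f, 1 - I) = (6 + I)/(-2 - 4*I) = -4/5 + 11*I/10

Final answer: -4/5 + 11*I/10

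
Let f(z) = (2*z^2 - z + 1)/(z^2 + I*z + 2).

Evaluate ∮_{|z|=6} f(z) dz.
By the residue theorem, ∮_C f(z) dz = 2πi · (sum of the residues of f at the poles inside |z| = 6).

The denominator factors as (z - I)*(z + 2*I), so the singularities of f are simple poles at z = I, z = -2*I.
  |I|² = 1 < 36 = 6², so this pole is inside the contour.
  |-2*I|² = 4 < 36 = 6², so this pole is inside the contour.

With P(z) = 2*z^2 - z + 1 and Q(z) = z^2 + I*z + 2, each pole is simple, so Res(f, z₀) = P(z₀)/Q'(z₀) with Q'(z) = 2*z + I.
  Res(f, I) = P(I)/Q'(I) = (-1 - I)/(3*I) = -1/3 + I/3
  Res(f, -2*I) = P(-2*I)/Q'(-2*I) = (-7 + 2*I)/(-3*I) = -2/3 - 7*I/3

Sum of residues inside C: -1 - 2*I
∮_C f(z) dz = 2πi · (-1 - 2*I) = pi*(4 - 2*I)

Final answer: pi*(4 - 2*I)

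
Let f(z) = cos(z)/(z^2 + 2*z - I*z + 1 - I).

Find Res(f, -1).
I*cos(1)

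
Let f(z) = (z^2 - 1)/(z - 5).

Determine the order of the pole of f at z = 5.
Factor the denominator:
  z - 5 = (z - 5)

The numerator P(z) = z^2 - 1 has P(5) = 24 ≠ 0, so no factor of (z - 5) cancels.
Near z = 5 we can therefore write f(z) = g(z)/(z - 5) with g analytic at 5 and g(5) ≠ 0 (g is just the numerator).

Hence z = 5 is a pole of order 1.

Final answer: 1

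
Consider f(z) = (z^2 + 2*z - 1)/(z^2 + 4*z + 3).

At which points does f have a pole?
{-3, -1}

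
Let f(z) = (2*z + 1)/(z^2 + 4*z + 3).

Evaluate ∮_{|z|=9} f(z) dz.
4*I*pi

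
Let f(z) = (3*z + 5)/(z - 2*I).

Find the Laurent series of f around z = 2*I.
Put w = z - (2*I), i.e. z = w + 2*I. The denominator is w, so it suffices to rewrite the numerator in powers of w.

P(z) = 3*z + 5
P(w + 2*I) = 5 + 6*I + 3*w

Dividing each term by w:
  f = (5 + 6*I)/w + 3

Substituting back w = z - 2*I:
  f(z) = (5 + 6*I)/(z - 2*I) + 3

The series is finite because the numerator is a polynomial; the negative powers form the principal part, and the coefficient of 1/(z - 2*I) gives Res(f, 2*I) = 5 + 6*I.

Final answer: (5 + 6*I)/(z - 2*I) + 3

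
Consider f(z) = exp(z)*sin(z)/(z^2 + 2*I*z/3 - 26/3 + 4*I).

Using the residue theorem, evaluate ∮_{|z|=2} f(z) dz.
By the residue theorem, ∮_C f(z) dz = 2πi · (sum of the residues of f at the poles inside |z| = 2).

The denominator factors as (z - 3 + I)*(z + 3 - I/3), so the singularities of f are simple poles at z = 3 - I, z = -3 + I/3.
  |3 - I|² = 10 > 4 = 2², so this pole is outside the contour.
  |-3 + I/3|² = 82/9 > 4 = 2², so this pole is outside the contour.

No pole lies inside the contour, so f is analytic on and inside C and the integral is 0 (Cauchy's theorem).

Final answer: 0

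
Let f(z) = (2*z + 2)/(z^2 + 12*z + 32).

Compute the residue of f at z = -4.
-3/2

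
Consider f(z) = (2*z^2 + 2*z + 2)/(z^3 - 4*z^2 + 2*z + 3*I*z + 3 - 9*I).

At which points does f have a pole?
The singularities of f are the zeros of the denominator. Factoring,
  z^3 - 4*z^2 + 2*z + 3*I*z + 3 - 9*I = (z + 1 - I)*(z - 2 + I)*(z - 3)
so the candidates are z = -1 + I, z = 2 - I, z = 3.

Check the numerator P(z) = 2*z^2 + 2*z + 2 at each one:
  P(-1 + I) = -2*I ≠ 0, so z = -1 + I is a (simple) pole.
  P(2 - I) = 12 - 10*I ≠ 0, so z = 2 - I is a (simple) pole.
  P(3) = 26 ≠ 0, so z = 3 is a (simple) pole.

Poles of f: {-1 + I, 2 - I, 3}

Final answer: {-1 + I, 2 - I, 3}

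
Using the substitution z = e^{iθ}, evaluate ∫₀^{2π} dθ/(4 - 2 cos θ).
Call the integral J. The integrand is 2π-periodic and we integrate over a full period, so shifting θ does not change the value (θ → θ + π flips the sign of the trig term). Hence
  J = ∫₀^{2π} dθ/(4 + 2 cos θ).
Put z = e^{iθ}: then cos θ = (z + 1/z)/2, dθ = dz/(iz), and z runs once counterclockwise around |z| = 1:
  J = ∮_{|z|=1} 1/(4 + 2*(z + 1/z)/2) · dz/(iz) = (2/i) ∮_{|z|=1} dz/(2*z^2 + 8*z + 2).
The roots of 2*z^2 + 8*z + 2 are z = (-4 ± sqrt(4^2 - 2^2))/2, with sqrt(12) = 2*sqrt(3); their product is 1, so only z₊ = -2 + sqrt(3) lies inside the unit circle (z₋ = -2 - sqrt(3) lies outside).
z₊ is a simple zero of q(z) = 2*z^2 + 8*z + 2, so Res(1/q, z₊) = 1/q'(z₊) with q'(z) = 4*z + 8; and q'(z₊) = 2*(z₊ - z₋) = 4*sqrt(3).
Therefore J = (2/i) · 2πi · 1/(4*sqrt(3)) = 2*pi/(2*sqrt(3)) = sqrt(3)*pi/3

Final answer: sqrt(3)*pi/3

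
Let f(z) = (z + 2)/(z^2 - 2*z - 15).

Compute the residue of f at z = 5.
7/8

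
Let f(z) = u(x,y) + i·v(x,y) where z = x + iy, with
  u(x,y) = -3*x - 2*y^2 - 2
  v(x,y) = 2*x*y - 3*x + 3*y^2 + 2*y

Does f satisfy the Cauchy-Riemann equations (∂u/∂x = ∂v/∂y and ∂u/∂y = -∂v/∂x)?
∂u/∂x = -3
∂v/∂y = 2*x + 6*y + 2
∂u/∂y = -4*y
∂v/∂x = 2*y - 3
∂u/∂x ≠ ∂v/∂y and ∂u/∂y ≠ -∂v/∂x; the Cauchy-Riemann equations are not satisfied, so f is not analytic.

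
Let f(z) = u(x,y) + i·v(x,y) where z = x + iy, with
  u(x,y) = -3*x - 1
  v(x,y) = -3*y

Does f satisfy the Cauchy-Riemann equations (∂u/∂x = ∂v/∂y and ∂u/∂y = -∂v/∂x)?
∂u/∂x = -3
∂v/∂y = -3
∂u/∂y = 0
∂v/∂x = 0
∂u/∂x = ∂v/∂y and ∂u/∂y = -∂v/∂x hold identically; f is analytic.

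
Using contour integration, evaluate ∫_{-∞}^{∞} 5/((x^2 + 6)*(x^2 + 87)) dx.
Let f(z) = 5/((z^2 + 6)*(z^2 + 87)). The denominator has no real zeros and deg Q - deg P = 4 ≥ 2, so the integral of f over the upper semicircle |z| = R tends to 0 as R → ∞. Closing the contour in the upper half-plane,
  ∫_{-∞}^{∞} f(x) dx = 2πi · Σ Res(f, z_k)  over the poles with Im z_k > 0.

Zeros of the denominator: z^2 + 6 = 0 gives z = ±sqrt(6)*I; z^2 + 87 = 0 gives z = ±sqrt(87)*I.
Upper half-plane: z = sqrt(6)*I, z = sqrt(87)*I (simple).

Each pole is a simple zero of Q(z) = z^4 + 93*z^2 + 522, so Res(f, z₀) = P(z₀)/Q'(z₀) with P(z) = 5, Q'(z) = 4*z^3 + 186*z:
  Res(f, sqrt(6)*I) = (5)/(162*sqrt(6)*I) = -5*sqrt(6)*I/972
  Res(f, sqrt(87)*I) = (5)/(-162*sqrt(87)*I) = 5*sqrt(87)*I/14094

Sum of residues: 5*I*(-29*sqrt(6) + 2*sqrt(87))/28188
∫_{-∞}^{∞} f(x) dx = 2πi · (5*I*(-29*sqrt(6) + 2*sqrt(87))/28188) = 5*pi*(-2*sqrt(87) + 29*sqrt(6))/14094

Final answer: 5*pi*(-2*sqrt(87) + 29*sqrt(6))/14094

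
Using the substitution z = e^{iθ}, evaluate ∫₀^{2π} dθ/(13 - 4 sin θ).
Call the integral J. The integrand is 2π-periodic and we integrate over a full period, so shifting θ does not change the value (θ → θ + π/2 turns sin θ into cos θ; θ → θ + π flips the sign of the trig term). Hence
  J = ∫₀^{2π} dθ/(13 + 4 cos θ).
Put z = e^{iθ}: then cos θ = (z + 1/z)/2, dθ = dz/(iz), and z runs once counterclockwise around |z| = 1:
  J = ∮_{|z|=1} 1/(13 + 4*(z + 1/z)/2) · dz/(iz) = (2/i) ∮_{|z|=1} dz/(4*z^2 + 26*z + 4).
The roots of 4*z^2 + 26*z + 4 are z = (-13 ± sqrt(13^2 - 4^2))/4, with sqrt(153) = 3*sqrt(17); their product is 1, so only z₊ = -13/4 + 3*sqrt(17)/4 lies inside the unit circle (z₋ = -13/4 - 3*sqrt(17)/4 lies outside).
z₊ is a simple zero of q(z) = 4*z^2 + 26*z + 4, so Res(1/q, z₊) = 1/q'(z₊) with q'(z) = 8*z + 26; and q'(z₊) = 4*(z₊ - z₋) = 6*sqrt(17).
Therefore J = (2/i) · 2πi · 1/(6*sqrt(17)) = 2*pi/(3*sqrt(17)) = 2*sqrt(17)*pi/51

Final answer: 2*sqrt(17)*pi/51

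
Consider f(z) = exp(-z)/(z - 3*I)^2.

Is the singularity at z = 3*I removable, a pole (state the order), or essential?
Write f(z) = g(z)/(z - 3*I)^2 with g(z) = exp(-z).
g is entire and g(3*I) = exp(-3*I) ≠ 0, so no factor of (z - 3*I) cancels: the Laurent expansion of f about z = 3*I starts at the power -2, i.e. lim_{z→z₀} (z - z₀)^2 f(z) = exp(-3*I) is finite and nonzero.
So z = 3*I is a pole of order 2.

Final answer: pole of order 2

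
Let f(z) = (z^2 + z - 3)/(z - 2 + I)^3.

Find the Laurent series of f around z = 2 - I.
Put w = z - (2 - I), i.e. z = w + 2 - I. The denominator is w^3, so it suffices to rewrite the numerator in powers of w.

P(z) = z^2 + z - 3
P(w + 2 - I) = 2 - 5*I + (5 - 2*I)*w + w^2

Dividing each term by w^3:
  f = (2 - 5*I)/w^3 + (5 - 2*I)/w^2 + 1/w

Substituting back w = z - 2 + I:
  f(z) = (2 - 5*I)/(z - 2 + I)^3 + (5 - 2*I)/(z - 2 + I)^2 + 1/(z - 2 + I)

The series is finite because the numerator is a polynomial; the negative powers form the principal part, and the coefficient of 1/(z - 2 + I) gives Res(f, 2 - I) = 1.

Final answer: (2 - 5*I)/(z - 2 + I)^3 + (5 - 2*I)/(z - 2 + I)^2 + 1/(z - 2 + I)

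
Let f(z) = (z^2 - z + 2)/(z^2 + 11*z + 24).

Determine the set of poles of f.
The singularities of f are the zeros of the denominator. Factoring,
  z^2 + 11*z + 24 = (z + 3)*(z + 8)
so the candidates are z = -3, z = -8.

Check the numerator P(z) = z^2 - z + 2 at each one:
  P(-3) = 14 ≠ 0, so z = -3 is a (simple) pole.
  P(-8) = 74 ≠ 0, so z = -8 is a (simple) pole.

Poles of f: {-8, -3}

Final answer: {-8, -3}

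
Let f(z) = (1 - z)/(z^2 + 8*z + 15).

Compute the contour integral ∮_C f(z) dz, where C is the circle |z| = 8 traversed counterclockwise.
By the residue theorem, ∮_C f(z) dz = 2πi · (sum of the residues of f at the poles inside |z| = 8).

The denominator factors as (z + 3)*(z + 5), so the singularities of f are simple poles at z = -3, z = -5.
  |-3|² = 9 < 64 = 8², so this pole is inside the contour.
  |-5|² = 25 < 64 = 8², so this pole is inside the contour.

With P(z) = 1 - z and Q(z) = z^2 + 8*z + 15, each pole is simple, so Res(f, z₀) = P(z₀)/Q'(z₀) with Q'(z) = 2*z + 8.
  Res(f, -3) = P(-3)/Q'(-3) = (4)/(2) = 2
  Res(f, -5) = P(-5)/Q'(-5) = (6)/(-2) = -3

Sum of residues inside C: -1
∮_C f(z) dz = 2πi · (-1) = -2*I*pi

Final answer: -2*I*pi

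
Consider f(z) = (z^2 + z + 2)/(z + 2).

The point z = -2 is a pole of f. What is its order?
1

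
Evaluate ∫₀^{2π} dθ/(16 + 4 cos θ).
Let J = ∫₀^{2π} dθ/(16 + 4 cos θ).
Put z = e^{iθ}: then cos θ = (z + 1/z)/2, dθ = dz/(iz), and z runs once counterclockwise around |z| = 1:
  J = ∮_{|z|=1} 1/(16 + 4*(z + 1/z)/2) · dz/(iz) = (2/i) ∮_{|z|=1} dz/(4*z^2 + 32*z + 4).
The roots of 4*z^2 + 32*z + 4 are z = (-16 ± sqrt(16^2 - 4^2))/4, with sqrt(240) = 4*sqrt(15); their product is 1, so only z₊ = -4 + sqrt(15) lies inside the unit circle (z₋ = -4 - sqrt(15) lies outside).
z₊ is a simple zero of q(z) = 4*z^2 + 32*z + 4, so Res(1/q, z₊) = 1/q'(z₊) with q'(z) = 8*z + 32; and q'(z₊) = 4*(z₊ - z₋) = 8*sqrt(15).
Therefore J = (2/i) · 2πi · 1/(8*sqrt(15)) = 2*pi/(4*sqrt(15)) = sqrt(15)*pi/30

Final answer: sqrt(15)*pi/30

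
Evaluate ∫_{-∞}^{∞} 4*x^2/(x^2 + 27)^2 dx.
Let f(z) = 4*z^2/(z^2 + 27)^2. The denominator has no real zeros and deg Q - deg P = 2 ≥ 2, so the integral of f over the upper semicircle |z| = R tends to 0 as R → ∞. Closing the contour in the upper half-plane,
  ∫_{-∞}^{∞} f(x) dx = 2πi · Σ Res(f, z_k)  over the poles with Im z_k > 0.

Zeros of the denominator: z^2 + 27 = 0 gives z = ±3*sqrt(3)*I.
Upper half-plane: z = 3*sqrt(3)*I (a pole of order 2).

Write f(z) = g(z)/(z - 3*sqrt(3)*I)^2 with g(z) = 4*z^2/(z + 3*sqrt(3)*I)^2. For a double pole, Res(f, z₀) = g'(z₀):
  g'(z) = 24*sqrt(3)*I*z/(z + 3*sqrt(3)*I)^3
  Res(f, 3*sqrt(3)*I) = g'(3*sqrt(3)*I) = -sqrt(3)*I/9

∫_{-∞}^{∞} f(x) dx = 2πi · (-sqrt(3)*I/9) = 2*sqrt(3)*pi/9

Final answer: 2*sqrt(3)*pi/9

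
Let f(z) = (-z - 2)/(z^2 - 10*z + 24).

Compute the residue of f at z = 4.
Write f(z) = P(z)/Q(z) with P(z) = -z - 2 and Q(z) = z^2 - 10*z + 24.
The denominator factors as Q(z) = (z - 6)*(z - 4), so z = 4 is a simple zero of Q and P is analytic there; z = 4 is therefore a simple pole and
  Res(f, z₀) = P(z₀)/Q'(z₀).

Q'(z) = 2*z - 10, so Q'(4) = -2.
P(4) = -6.

Res(f, 4) = (-6)/(-2) = 3

Final answer: 3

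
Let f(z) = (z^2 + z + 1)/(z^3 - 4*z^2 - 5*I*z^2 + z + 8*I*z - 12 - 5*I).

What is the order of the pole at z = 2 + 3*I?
2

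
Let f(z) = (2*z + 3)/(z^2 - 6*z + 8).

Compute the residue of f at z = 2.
Write f(z) = P(z)/Q(z) with P(z) = 2*z + 3 and Q(z) = z^2 - 6*z + 8.
The denominator factors as Q(z) = (z - 4)*(z - 2), so z = 2 is a simple zero of Q and P is analytic there; z = 2 is therefore a simple pole and
  Res(f, z₀) = P(z₀)/Q'(z₀).

Q'(z) = 2*z - 6, so Q'(2) = -2.
P(2) = 7.

Res(f, 2) = (7)/(-2) = -7/2

Final answer: -7/2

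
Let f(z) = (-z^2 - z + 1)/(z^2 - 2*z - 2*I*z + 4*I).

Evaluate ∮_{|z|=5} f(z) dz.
By the residue theorem, ∮_C f(z) dz = 2πi · (sum of the residues of f at the poles inside |z| = 5).

The denominator factors as (z - 2)*(z - 2*I), so the singularities of f are simple poles at z = 2, z = 2*I.
  |2|² = 4 < 25 = 5², so this pole is inside the contour.
  |2*I|² = 4 < 25 = 5², so this pole is inside the contour.

With P(z) = -z^2 - z + 1 and Q(z) = z^2 - 2*z - 2*I*z + 4*I, each pole is simple, so Res(f, z₀) = P(z₀)/Q'(z₀) with Q'(z) = 2*z - 2 - 2*I.
  Res(f, 2) = P(2)/Q'(2) = (-5)/(2 - 2*I) = -5/4 - 5*I/4
  Res(f, 2*I) = P(2*I)/Q'(2*I) = (5 - 2*I)/(-2 + 2*I) = -7/4 - 3*I/4

Sum of residues inside C: -3 - 2*I
∮_C f(z) dz = 2πi · (-3 - 2*I) = pi*(4 - 6*I)

Final answer: pi*(4 - 6*I)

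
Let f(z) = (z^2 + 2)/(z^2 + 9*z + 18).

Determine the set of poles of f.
The singularities of f are the zeros of the denominator. Factoring,
  z^2 + 9*z + 18 = (z + 3)*(z + 6)
so the candidates are z = -3, z = -6.

Check the numerator P(z) = z^2 + 2 at each one:
  P(-3) = 11 ≠ 0, so z = -3 is a (simple) pole.
  P(-6) = 38 ≠ 0, so z = -6 is a (simple) pole.

Poles of f: {-6, -3}

Final answer: {-6, -3}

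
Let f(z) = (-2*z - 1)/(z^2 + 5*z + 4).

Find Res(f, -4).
Write f(z) = P(z)/Q(z) with P(z) = -2*z - 1 and Q(z) = z^2 + 5*z + 4.
The denominator factors as Q(z) = (z + 1)*(z + 4), so z = -4 is a simple zero of Q and P is analytic there; z = -4 is therefore a simple pole and
  Res(f, z₀) = P(z₀)/Q'(z₀).

Q'(z) = 2*z + 5, so Q'(-4) = -3.
P(-4) = 7.

Res(f, -4) = (7)/(-3) = -7/3

Final answer: -7/3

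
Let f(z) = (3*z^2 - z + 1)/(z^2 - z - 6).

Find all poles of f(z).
The singularities of f are the zeros of the denominator. Factoring,
  z^2 - z - 6 = (z + 2)*(z - 3)
so the candidates are z = -2, z = 3.

Check the numerator P(z) = 3*z^2 - z + 1 at each one:
  P(-2) = 15 ≠ 0, so z = -2 is a (simple) pole.
  P(3) = 25 ≠ 0, so z = 3 is a (simple) pole.

Poles of f: {-2, 3}

Final answer: {-2, 3}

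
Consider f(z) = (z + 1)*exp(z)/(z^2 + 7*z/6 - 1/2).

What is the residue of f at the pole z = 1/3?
Write f(z) = P(z)/Q(z) with P(z) = (z + 1)*exp(z) and Q(z) = z^2 + 7*z/6 - 1/2.
The denominator factors as Q(z) = (z - 1/3)*(z + 3/2), so z = 1/3 is a simple zero of Q and P is analytic there; z = 1/3 is therefore a simple pole and
  Res(f, z₀) = P(z₀)/Q'(z₀).

Q'(z) = 2*z + 7/6, so Q'(1/3) = 11/6.
P(1/3) = 4*exp(1/3)/3.

Res(f, 1/3) = (4*exp(1/3)/3)/(11/6) = 8*exp(1/3)/11

Final answer: 8*exp(1/3)/11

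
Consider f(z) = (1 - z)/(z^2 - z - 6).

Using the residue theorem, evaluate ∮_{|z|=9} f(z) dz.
-2*I*pi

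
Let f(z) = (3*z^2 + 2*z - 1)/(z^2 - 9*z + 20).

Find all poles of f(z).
The singularities of f are the zeros of the denominator. Factoring,
  z^2 - 9*z + 20 = (z - 4)*(z - 5)
so the candidates are z = 4, z = 5.

Check the numerator P(z) = 3*z^2 + 2*z - 1 at each one:
  P(4) = 55 ≠ 0, so z = 4 is a (simple) pole.
  P(5) = 84 ≠ 0, so z = 5 is a (simple) pole.

Poles of f: {4, 5}

Final answer: {4, 5}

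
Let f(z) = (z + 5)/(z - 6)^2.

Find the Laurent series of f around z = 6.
11/(z - 6)^2 + 1/(z - 6)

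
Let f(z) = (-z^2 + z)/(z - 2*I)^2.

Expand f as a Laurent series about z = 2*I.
Put w = z - (2*I), i.e. z = w + 2*I. The denominator is w^2, so it suffices to rewrite the numerator in powers of w.

P(z) = -z^2 + z
P(w + 2*I) = 4 + 2*I + (1 - 4*I)*w - w^2

Dividing each term by w^2:
  f = (4 + 2*I)/w^2 + (1 - 4*I)/w - 1

Substituting back w = z - 2*I:
  f(z) = (4 + 2*I)/(z - 2*I)^2 + (1 - 4*I)/(z - 2*I) - 1

The series is finite because the numerator is a polynomial; the negative powers form the principal part, and the coefficient of 1/(z - 2*I) gives Res(f, 2*I) = 1 - 4*I.

Final answer: (4 + 2*I)/(z - 2*I)^2 + (1 - 4*I)/(z - 2*I) - 1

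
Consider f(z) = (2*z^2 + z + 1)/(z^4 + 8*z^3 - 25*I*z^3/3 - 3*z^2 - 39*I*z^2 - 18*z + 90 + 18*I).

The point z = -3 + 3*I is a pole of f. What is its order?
3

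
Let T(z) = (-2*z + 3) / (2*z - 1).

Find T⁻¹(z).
(z + 3)/(2*z + 2)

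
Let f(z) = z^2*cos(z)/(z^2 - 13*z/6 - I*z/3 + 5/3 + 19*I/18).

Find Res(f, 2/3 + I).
Write f(z) = P(z)/Q(z) with P(z) = z^2*cos(z) and Q(z) = z^2 - 13*z/6 - I*z/3 + 5/3 + 19*I/18.
The denominator factors as Q(z) = (z - 2/3 - I)*(z - 3/2 + 2*I/3), so z = 2/3 + I is a simple zero of Q and P is analytic there; z = 2/3 + I is therefore a simple pole and
  Res(f, z₀) = P(z₀)/Q'(z₀).

Q'(z) = 2*z - 13/6 - I/3, so Q'(2/3 + I) = -5/6 + 5*I/3.
P(2/3 + I) = (-5/9 + 4*I/3)*cos(2/3 + I).

Res(f, 2/3 + I) = ((-5/9 + 4*I/3)*cos(2/3 + I))/(-5/6 + 5*I/3) = (58/75 - 4*I/75)*cos(2/3 + I)

Final answer: (58/75 - 4*I/75)*cos(2/3 + I)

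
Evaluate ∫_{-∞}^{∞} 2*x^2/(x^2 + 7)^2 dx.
sqrt(7)*pi/7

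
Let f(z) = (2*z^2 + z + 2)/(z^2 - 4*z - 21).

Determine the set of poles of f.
The singularities of f are the zeros of the denominator. Factoring,
  z^2 - 4*z - 21 = (z + 3)*(z - 7)
so the candidates are z = -3, z = 7.

Check the numerator P(z) = 2*z^2 + z + 2 at each one:
  P(-3) = 17 ≠ 0, so z = -3 is a (simple) pole.
  P(7) = 107 ≠ 0, so z = 7 is a (simple) pole.

Poles of f: {-3, 7}

Final answer: {-3, 7}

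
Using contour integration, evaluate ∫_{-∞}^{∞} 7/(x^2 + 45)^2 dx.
Let f(z) = 7/(z^2 + 45)^2. The denominator has no real zeros and deg Q - deg P = 4 ≥ 2, so the integral of f over the upper semicircle |z| = R tends to 0 as R → ∞. Closing the contour in the upper half-plane,
  ∫_{-∞}^{∞} f(x) dx = 2πi · Σ Res(f, z_k)  over the poles with Im z_k > 0.

Zeros of the denominator: z^2 + 45 = 0 gives z = ±3*sqrt(5)*I.
Upper half-plane: z = 3*sqrt(5)*I (a pole of order 2).

Write f(z) = g(z)/(z - 3*sqrt(5)*I)^2 with g(z) = 7/(z + 3*sqrt(5)*I)^2. For a double pole, Res(f, z₀) = g'(z₀):
  g'(z) = -14/(z + 3*sqrt(5)*I)^3
  Res(f, 3*sqrt(5)*I) = g'(3*sqrt(5)*I) = -7*sqrt(5)*I/2700

∫_{-∞}^{∞} f(x) dx = 2πi · (-7*sqrt(5)*I/2700) = 7*sqrt(5)*pi/1350

Final answer: 7*sqrt(5)*pi/1350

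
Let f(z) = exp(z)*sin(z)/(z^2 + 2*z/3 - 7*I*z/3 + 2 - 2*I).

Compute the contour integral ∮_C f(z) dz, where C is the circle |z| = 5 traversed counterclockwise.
pi*(-12/125 + 66*I/125)*exp(3*I)*sinh(3) + pi*(66/125 + 12*I/125)*exp(-2/3 - 2*I/3)*sin(2/3 + 2*I/3)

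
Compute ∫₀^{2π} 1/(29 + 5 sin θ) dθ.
sqrt(51)*pi/102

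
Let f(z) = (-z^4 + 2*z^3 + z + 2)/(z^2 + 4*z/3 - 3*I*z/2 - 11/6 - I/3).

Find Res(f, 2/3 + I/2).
12533/14310 + 12607*I/19080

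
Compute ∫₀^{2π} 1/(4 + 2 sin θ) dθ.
Call the integral J. The integrand is 2π-periodic and we integrate over a full period, so shifting θ does not change the value (θ → θ + π/2 turns sin θ into cos θ). Hence
  J = ∫₀^{2π} dθ/(4 + 2 cos θ).
Put z = e^{iθ}: then cos θ = (z + 1/z)/2, dθ = dz/(iz), and z runs once counterclockwise around |z| = 1:
  J = ∮_{|z|=1} 1/(4 + 2*(z + 1/z)/2) · dz/(iz) = (2/i) ∮_{|z|=1} dz/(2*z^2 + 8*z + 2).
The roots of 2*z^2 + 8*z + 2 are z = (-4 ± sqrt(4^2 - 2^2))/2, with sqrt(12) = 2*sqrt(3); their product is 1, so only z₊ = -2 + sqrt(3) lies inside the unit circle (z₋ = -2 - sqrt(3) lies outside).
z₊ is a simple zero of q(z) = 2*z^2 + 8*z + 2, so Res(1/q, z₊) = 1/q'(z₊) with q'(z) = 4*z + 8; and q'(z₊) = 2*(z₊ - z₋) = 4*sqrt(3).
Therefore J = (2/i) · 2πi · 1/(4*sqrt(3)) = 2*pi/(2*sqrt(3)) = sqrt(3)*pi/3

Final answer: sqrt(3)*pi/3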